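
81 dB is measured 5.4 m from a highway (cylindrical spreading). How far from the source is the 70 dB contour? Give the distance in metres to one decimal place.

The 11.0 dB drop corresponds to a distance ratio of 10^(11.0/10) for a line source.
r₂ = 5.4·10^((81−70)/10) = 5.4·10^(11.0/10) = 67.98 m.

68.0 m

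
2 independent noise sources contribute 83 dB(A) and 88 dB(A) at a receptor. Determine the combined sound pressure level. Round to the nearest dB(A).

For uncorrelated sources the intensities add, so convert each level to linear form, sum, and take 10·log₁₀ of the total.
Σ 10^(L/10) = 10^(83/10) + 10^(88/10) = 8.305e+08.
L_total = 10·log₁₀(8.305e+08) = 89.19 dB(A).

89 dB(A)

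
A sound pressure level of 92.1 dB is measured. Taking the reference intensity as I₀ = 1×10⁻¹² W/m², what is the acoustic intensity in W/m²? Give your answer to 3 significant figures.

0.00162 W/m²

I = I₀·10^(L/10) = 10⁻¹² × 10^(92.1/10) = 10^(-2.790).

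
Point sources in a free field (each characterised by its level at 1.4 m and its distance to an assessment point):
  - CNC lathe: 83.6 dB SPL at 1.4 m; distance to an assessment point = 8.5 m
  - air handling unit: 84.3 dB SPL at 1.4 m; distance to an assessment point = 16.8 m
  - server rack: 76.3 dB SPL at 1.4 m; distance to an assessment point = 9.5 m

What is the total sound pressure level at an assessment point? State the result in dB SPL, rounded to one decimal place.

69.5 dB SPL

First find each source's level at the receiver (point-source: −20·log₁₀(r/r_ref)), then combine on an intensity basis.
CNC lathe: 83.6 − 20·log₁₀(8.5/1.4) = 83.6 − 15.67 = 67.93 dB SPL.
air handling unit: 84.3 − 20·log₁₀(16.8/1.4) = 84.3 − 21.58 = 62.72 dB SPL.
server rack: 76.3 − 20·log₁₀(9.5/1.4) = 76.3 − 16.63 = 59.67 dB SPL.
Σ 10^(L/10) = 9.010e+06 → L_total = 10·log₁₀(9.010e+06) = 69.55 dB SPL.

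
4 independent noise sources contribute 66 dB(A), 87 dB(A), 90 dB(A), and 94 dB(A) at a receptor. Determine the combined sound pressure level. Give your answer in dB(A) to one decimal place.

96.0 dB(A)

Incoherent sources combine by intensity addition: L_total = 10·log₁₀(Σ 10^(L_i/10)).
Σ 10^(L/10) = 10^(66/10) + 10^(87/10) + 10^(90/10) + 10^(94/10) = 4.017e+09.
L_total = 10·log₁₀(4.017e+09) = 96.04 dB(A).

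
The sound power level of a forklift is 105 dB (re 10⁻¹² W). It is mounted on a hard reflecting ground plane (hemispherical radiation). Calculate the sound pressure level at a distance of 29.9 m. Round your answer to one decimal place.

67.5 dB

L_p = L_w − 10·log₁₀(2π·r²) with r = 29.9 m.
2π·r² = 5617 m², 10·log₁₀ of that is 37.495 dB.
L_p = 105 − 37.495 = 67.50 dB.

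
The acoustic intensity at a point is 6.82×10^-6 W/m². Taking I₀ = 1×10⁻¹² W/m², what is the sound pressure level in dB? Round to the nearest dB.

Dividing by I₀ shifts the exponent by 12: I/I₀ = 6.82×10^6.
L = 10·(0.8338 + 6) = 68.34 dB.

68 dB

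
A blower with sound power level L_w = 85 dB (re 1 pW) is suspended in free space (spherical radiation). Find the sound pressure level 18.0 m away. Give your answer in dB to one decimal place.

The power spreads over a sphere of area 4π·r², so L_p = L_w − 10·log₁₀(4π·r²).
4π·r² = 4072 m², 10·log₁₀ of that is 36.098 dB.
L_p = 85 − 36.098 = 48.90 dB.

48.9 dB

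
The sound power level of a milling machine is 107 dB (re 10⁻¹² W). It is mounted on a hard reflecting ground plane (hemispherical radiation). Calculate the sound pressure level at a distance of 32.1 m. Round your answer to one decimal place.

68.9 dB

The power spreads over a hemisphere of area 2π·r², so L_p = L_w − 10·log₁₀(2π·r²).
2π·r² = 6474 m², 10·log₁₀ of that is 38.112 dB.
L_p = 107 − 38.112 = 68.89 dB.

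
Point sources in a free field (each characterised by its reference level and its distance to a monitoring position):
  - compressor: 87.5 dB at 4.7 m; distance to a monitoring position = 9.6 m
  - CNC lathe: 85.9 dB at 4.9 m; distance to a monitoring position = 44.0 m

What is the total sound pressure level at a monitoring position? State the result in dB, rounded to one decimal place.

81.4 dB

Apply inverse-square spreading to bring every level to the receiver, then sum 10^(L/10).
compressor: 87.5 − 20·log₁₀(9.6/4.7) = 87.5 − 6.20 = 81.30 dB.
CNC lathe: 85.9 − 20·log₁₀(44.0/4.9) = 85.9 − 19.07 = 66.83 dB.
Σ 10^(L/10) = 1.396e+08 → L_total = 10·log₁₀(1.396e+08) = 81.45 dB.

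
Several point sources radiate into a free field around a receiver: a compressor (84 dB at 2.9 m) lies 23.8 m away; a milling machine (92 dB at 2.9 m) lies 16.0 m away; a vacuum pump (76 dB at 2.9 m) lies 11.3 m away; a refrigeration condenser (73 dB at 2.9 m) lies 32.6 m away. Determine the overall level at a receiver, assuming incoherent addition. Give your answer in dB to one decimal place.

Propagate each source to the receiver with L = L_ref − 20·log₁₀(r/r_ref), then add intensities.
compressor: 84 − 20·log₁₀(23.8/2.9) = 84 − 18.28 = 65.72 dB.
milling machine: 92 − 20·log₁₀(16.0/2.9) = 92 − 14.83 = 77.17 dB.
vacuum pump: 76 − 20·log₁₀(11.3/2.9) = 76 − 11.81 = 64.19 dB.
refrigeration condenser: 73 − 20·log₁₀(32.6/2.9) = 73 − 21.02 = 51.98 dB.
Σ 10^(L/10) = 5.858e+07 → L_total = 10·log₁₀(5.858e+07) = 77.68 dB.

77.7 dB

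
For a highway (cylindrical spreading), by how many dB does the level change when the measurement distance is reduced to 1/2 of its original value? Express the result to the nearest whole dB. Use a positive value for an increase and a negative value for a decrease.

+3 dB

Line-source spreading: ΔL = −10·log₁₀(r₂/r₁).
ΔL = −10·log₁₀(0.5) = +3.01 dB.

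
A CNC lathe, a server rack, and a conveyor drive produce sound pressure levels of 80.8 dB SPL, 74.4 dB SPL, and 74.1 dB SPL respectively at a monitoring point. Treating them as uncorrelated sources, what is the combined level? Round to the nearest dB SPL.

82 dB SPL

For uncorrelated sources the intensities add, so convert each level to linear form, sum, and take 10·log₁₀ of the total.
Σ 10^(L/10) = 10^(80.8/10) + 10^(74.4/10) + 10^(74.1/10) = 1.735e+08.
L_total = 10·log₁₀(1.735e+08) = 82.39 dB SPL.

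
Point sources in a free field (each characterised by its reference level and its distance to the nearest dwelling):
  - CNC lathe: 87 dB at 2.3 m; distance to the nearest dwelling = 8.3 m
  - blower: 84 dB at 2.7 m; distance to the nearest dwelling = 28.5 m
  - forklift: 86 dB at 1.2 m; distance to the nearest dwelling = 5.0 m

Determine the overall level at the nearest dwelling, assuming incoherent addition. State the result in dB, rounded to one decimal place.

78.0 dB

First find each source's level at the receiver (point-source: −20·log₁₀(r/r_ref)), then combine on an intensity basis.
CNC lathe: 87 − 20·log₁₀(8.3/2.3) = 87 − 11.15 = 75.85 dB.
blower: 84 − 20·log₁₀(28.5/2.7) = 84 − 20.47 = 63.53 dB.
forklift: 86 − 20·log₁₀(5.0/1.2) = 86 − 12.40 = 73.60 dB.
Σ 10^(L/10) = 6.367e+07 → L_total = 10·log₁₀(6.367e+07) = 78.04 dB.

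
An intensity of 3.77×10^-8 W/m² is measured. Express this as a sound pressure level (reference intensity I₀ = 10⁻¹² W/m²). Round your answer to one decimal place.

L = 10·log₁₀(I/I₀) = 10·log₁₀(3.77×10^-8/10⁻¹²) = 10·log₁₀(3.77×10^4).
L = 10·(0.5763 + 4) = 45.76 dB.

45.8 dB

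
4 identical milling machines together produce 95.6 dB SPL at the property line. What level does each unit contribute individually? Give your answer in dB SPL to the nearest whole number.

90 dB SPL

Dividing the total intensity by 4 lowers the level by 10·log₁₀ 4 = 6.021 dB: L₁ = 95.6 − 6.021.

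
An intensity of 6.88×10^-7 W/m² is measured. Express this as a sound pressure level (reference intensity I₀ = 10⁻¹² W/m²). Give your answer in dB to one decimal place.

58.4 dB

Dividing by I₀ shifts the exponent by 12: I/I₀ = 6.88×10^5.
L = 10·(0.8376 + 5) = 58.38 dB.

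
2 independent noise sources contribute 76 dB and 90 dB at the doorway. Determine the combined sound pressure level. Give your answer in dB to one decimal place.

For uncorrelated sources the intensities add, so convert each level to linear form, sum, and take 10·log₁₀ of the total.
Σ 10^(L/10) = 10^(76/10) + 10^(90/10) = 1.040e+09.
L_total = 10·log₁₀(1.040e+09) = 90.17 dB.

90.2 dB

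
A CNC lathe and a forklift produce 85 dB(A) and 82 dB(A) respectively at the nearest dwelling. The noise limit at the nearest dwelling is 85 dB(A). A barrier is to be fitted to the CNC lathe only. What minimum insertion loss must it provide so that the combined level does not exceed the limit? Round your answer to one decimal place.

3.0 dB

Fixed contribution from the other source: Σ 10^(L/10) = 10^(82/10) = 1.585e+08 (82.00 dB(A)).
The limit corresponds to 10^(85/10) = 3.162e+08; subtracting the fixed part leaves 1.577e+08 for the CNC lathe, i.e. 81.98 dB(A).
Required insertion loss = 85 − 81.98 = 3.02 dB.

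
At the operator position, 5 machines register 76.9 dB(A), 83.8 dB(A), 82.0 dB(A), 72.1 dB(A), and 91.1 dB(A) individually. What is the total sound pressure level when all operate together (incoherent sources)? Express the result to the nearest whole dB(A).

92 dB(A)

For uncorrelated sources the intensities add, so convert each level to linear form, sum, and take 10·log₁₀ of the total.
Σ 10^(L/10) = 10^(76.9/10) + 10^(83.8/10) + 10^(82.0/10) + 10^(72.1/10) + 10^(91.1/10) = 1.752e+09.
L_total = 10·log₁₀(1.752e+09) = 92.43 dB(A).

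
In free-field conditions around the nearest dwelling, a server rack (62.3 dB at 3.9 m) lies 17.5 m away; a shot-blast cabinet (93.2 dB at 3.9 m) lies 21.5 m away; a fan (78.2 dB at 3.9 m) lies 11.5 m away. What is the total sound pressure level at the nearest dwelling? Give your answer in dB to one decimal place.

First find each source's level at the receiver (point-source: −20·log₁₀(r/r_ref)), then combine on an intensity basis.
server rack: 62.3 − 20·log₁₀(17.5/3.9) = 62.3 − 13.04 = 49.26 dB.
shot-blast cabinet: 93.2 − 20·log₁₀(21.5/3.9) = 93.2 − 14.83 = 78.37 dB.
fan: 78.2 − 20·log₁₀(11.5/3.9) = 78.2 − 9.39 = 68.81 dB.
Σ 10^(L/10) = 7.643e+07 → L_total = 10·log₁₀(7.643e+07) = 78.83 dB.

78.8 dB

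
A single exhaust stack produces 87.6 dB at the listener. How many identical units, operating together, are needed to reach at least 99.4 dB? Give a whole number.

Need L₁ + 10·log₁₀ N ≥ 99.4, i.e. log₁₀ N ≥ 1.18.
N ≥ 10^(11.8/10) = 15.136, so N = 16.

16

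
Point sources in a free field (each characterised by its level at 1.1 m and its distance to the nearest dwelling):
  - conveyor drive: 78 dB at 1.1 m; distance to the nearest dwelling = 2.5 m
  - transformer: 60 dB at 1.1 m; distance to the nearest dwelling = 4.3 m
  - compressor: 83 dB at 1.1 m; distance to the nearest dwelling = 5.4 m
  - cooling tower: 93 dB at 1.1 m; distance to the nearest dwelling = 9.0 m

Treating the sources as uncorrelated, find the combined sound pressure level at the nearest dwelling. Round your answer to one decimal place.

77.0 dB

Apply inverse-square spreading to bring every level to the receiver, then sum 10^(L/10).
conveyor drive: 78 − 20·log₁₀(2.5/1.1) = 78 − 7.13 = 70.87 dB.
transformer: 60 − 20·log₁₀(4.3/1.1) = 60 − 11.84 = 48.16 dB.
compressor: 83 − 20·log₁₀(5.4/1.1) = 83 − 13.82 = 69.18 dB.
cooling tower: 93 − 20·log₁₀(9.0/1.1) = 93 − 18.26 = 74.74 dB.
Σ 10^(L/10) = 5.037e+07 → L_total = 10·log₁₀(5.037e+07) = 77.02 dB.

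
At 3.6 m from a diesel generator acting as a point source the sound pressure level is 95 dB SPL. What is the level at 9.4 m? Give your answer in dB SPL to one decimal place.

86.7 dB SPL

Point-source attenuation: ΔL = 20·log₁₀(r₂/r₁) = 20·log₁₀(9.4/3.6) = 8.337 dB.
L₂ = 95 − 20·log₁₀(9.4/3.6) = 95 − 8.337 = 86.66 dB SPL.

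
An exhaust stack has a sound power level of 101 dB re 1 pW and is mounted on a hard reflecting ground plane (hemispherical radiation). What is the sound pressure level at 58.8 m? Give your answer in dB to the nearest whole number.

Free-field hemispherical radiation: L_p = L_w − 10·log₁₀(2π·r²), r = 58.8 m.
2π·r² = 2.172e+04 m², 10·log₁₀ of that is 43.369 dB.
L_p = 101 − 43.369 = 57.63 dB.

58 dB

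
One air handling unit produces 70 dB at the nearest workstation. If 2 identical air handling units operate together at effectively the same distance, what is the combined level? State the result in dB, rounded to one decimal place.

L_total = L₁ + 10·log₁₀ N for N identical incoherent sources.
L_total = 70 + 10·log₁₀(2) = 70 + 3.010 = 73.01 dB.

73.0 dB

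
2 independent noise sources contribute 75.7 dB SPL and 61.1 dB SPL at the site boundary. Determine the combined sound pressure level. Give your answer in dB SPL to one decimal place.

75.8 dB SPL

Incoherent sources combine by intensity addition: L_total = 10·log₁₀(Σ 10^(L_i/10)).
Σ 10^(L/10) = 10^(75.7/10) + 10^(61.1/10) = 3.844e+07.
L_total = 10·log₁₀(3.844e+07) = 75.85 dB SPL.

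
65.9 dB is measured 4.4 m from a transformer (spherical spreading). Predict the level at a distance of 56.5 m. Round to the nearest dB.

44 dB

Spherical spreading from a point source gives a 20·log₁₀(r₂/r₁) drop.
L₂ = 65.9 − 20·log₁₀(56.5/4.4) = 65.9 − 22.172 = 43.73 dB.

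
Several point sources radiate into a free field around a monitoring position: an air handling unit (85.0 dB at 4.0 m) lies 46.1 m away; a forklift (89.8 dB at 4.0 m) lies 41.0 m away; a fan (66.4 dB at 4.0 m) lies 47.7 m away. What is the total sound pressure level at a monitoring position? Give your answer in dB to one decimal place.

70.6 dB

Apply inverse-square spreading to bring every level to the receiver, then sum 10^(L/10).
air handling unit: 85.0 − 20·log₁₀(46.1/4.0) = 85.0 − 21.23 = 63.77 dB.
forklift: 89.8 − 20·log₁₀(41.0/4.0) = 89.8 − 20.21 = 69.59 dB.
fan: 66.4 − 20·log₁₀(47.7/4.0) = 66.4 − 21.53 = 44.87 dB.
Σ 10^(L/10) = 1.150e+07 → L_total = 10·log₁₀(1.150e+07) = 70.61 dB.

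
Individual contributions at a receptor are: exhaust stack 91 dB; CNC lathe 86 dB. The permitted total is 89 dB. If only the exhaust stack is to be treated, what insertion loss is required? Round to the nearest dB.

Everything except the exhaust stack sums to 10^(86/10) = 3.981e+08 in linear terms, 86.00 dB.
To meet 89 dB overall, the treated exhaust stack may contribute at most 10^(89/10) − 3.981e+08 = 3.962e+08, i.e. 85.98 dB.
Required insertion loss = 91 − 85.98 = 5.02 dB.

5 dB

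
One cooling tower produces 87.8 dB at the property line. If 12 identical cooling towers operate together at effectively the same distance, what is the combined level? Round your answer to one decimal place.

98.6 dB

With 12 equal, uncorrelated contributions the intensity is 12× that of one unit, giving a rise of 10·log₁₀ 12.
L_total = 87.8 + 10·log₁₀(12) = 87.8 + 10.792 = 98.59 dB.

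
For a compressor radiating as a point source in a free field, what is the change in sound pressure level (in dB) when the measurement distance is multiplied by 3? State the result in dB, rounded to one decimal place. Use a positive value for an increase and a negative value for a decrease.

-9.5 dB

A point source loses 6 dB per doubling of distance; generally ΔL = −20·log₁₀(r₂/r₁).
ΔL = −20·log₁₀(3) = -9.54 dB.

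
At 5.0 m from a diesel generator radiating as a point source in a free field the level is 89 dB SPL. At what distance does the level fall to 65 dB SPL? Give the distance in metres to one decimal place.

Point-source spreading drops the level by 20·log₁₀(r₂/r₁); inverting, r₂/r₁ = 10^(ΔL/20).
r₂ = 5.0·10^((89−65)/20) = 5.0·10^(24.0/20) = 79.24 m.

79.2 m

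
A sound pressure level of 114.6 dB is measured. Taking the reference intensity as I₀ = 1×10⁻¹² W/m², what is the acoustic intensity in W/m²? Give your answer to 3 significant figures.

L = 10·log₁₀(I/I₀) ⇒ I = I₀·10^(L/10) = 10⁻¹² × 10^11.46.

0.288 W/m²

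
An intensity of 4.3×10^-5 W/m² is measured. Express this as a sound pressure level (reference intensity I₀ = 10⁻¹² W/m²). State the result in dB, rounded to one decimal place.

I/I₀ = 4.3×10^-5/10⁻¹² = 4.3×10^7, and L = 10·log₁₀(I/I₀).
L = 10·(0.6335 + 7) = 76.33 dB.

76.3 dB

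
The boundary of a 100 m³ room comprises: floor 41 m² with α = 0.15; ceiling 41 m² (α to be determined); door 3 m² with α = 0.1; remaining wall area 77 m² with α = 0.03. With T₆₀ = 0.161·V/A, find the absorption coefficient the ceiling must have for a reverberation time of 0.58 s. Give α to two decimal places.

A = 0.161·V/T₆₀ = 0.161·100/0.58 = 27.76 m² sabins.
Absorption from the other surfaces = 41·0.15 + 3·0.1 + 77·0.03 = 8.76 m², so the ceiling must supply 19.00 m² over 41 m².
α = 19.00/41 = 0.463.

0.46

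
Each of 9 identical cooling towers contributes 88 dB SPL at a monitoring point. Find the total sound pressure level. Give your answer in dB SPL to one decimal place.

With 9 equal, uncorrelated contributions the intensity is 9× that of one unit, giving a rise of 10·log₁₀ 9.
L_total = 88 + 10·log₁₀(9) = 88 + 9.542 = 97.54 dB SPL.

97.5 dB SPL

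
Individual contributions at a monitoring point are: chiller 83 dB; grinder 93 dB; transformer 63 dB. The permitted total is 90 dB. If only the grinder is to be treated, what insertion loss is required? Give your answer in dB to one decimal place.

Fixed contribution from the other sources: Σ 10^(L/10) = 10^(83/10) + 10^(63/10) = 2.015e+08 (83.04 dB).
The limit corresponds to 10^(90/10) = 1.000e+09; subtracting the fixed part leaves 7.985e+08 for the grinder, i.e. 89.02 dB.
Required insertion loss = 93 − 89.02 = 3.98 dB.

4.0 dB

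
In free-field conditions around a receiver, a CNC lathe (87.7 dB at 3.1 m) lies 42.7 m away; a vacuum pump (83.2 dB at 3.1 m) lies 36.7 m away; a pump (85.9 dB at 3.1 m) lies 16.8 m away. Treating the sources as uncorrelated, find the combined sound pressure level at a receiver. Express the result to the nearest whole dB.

73 dB

First find each source's level at the receiver (point-source: −20·log₁₀(r/r_ref)), then combine on an intensity basis.
CNC lathe: 87.7 − 20·log₁₀(42.7/3.1) = 87.7 − 22.78 = 64.92 dB.
vacuum pump: 83.2 − 20·log₁₀(36.7/3.1) = 83.2 − 21.47 = 61.73 dB.
pump: 85.9 − 20·log₁₀(16.8/3.1) = 85.9 − 14.68 = 71.22 dB.
Σ 10^(L/10) = 1.784e+07 → L_total = 10·log₁₀(1.784e+07) = 72.51 dB.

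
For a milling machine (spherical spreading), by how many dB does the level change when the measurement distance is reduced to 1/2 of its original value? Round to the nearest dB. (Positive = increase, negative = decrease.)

+6 dB

With spherical spreading the level changes by −20·log₁₀(r₂/r₁).
ΔL = −20·log₁₀(0.5) = +6.02 dB.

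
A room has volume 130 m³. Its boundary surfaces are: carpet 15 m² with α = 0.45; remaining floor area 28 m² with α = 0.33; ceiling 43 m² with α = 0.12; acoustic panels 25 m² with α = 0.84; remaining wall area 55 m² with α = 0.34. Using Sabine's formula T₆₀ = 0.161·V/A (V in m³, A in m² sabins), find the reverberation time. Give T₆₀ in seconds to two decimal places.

Total absorption A = 15·0.45 + 28·0.33 + 43·0.12 + 25·0.84 + 55·0.34 = 60.85 m² sabins.
T₆₀ = 0.161 × 130 / 60.85 = 0.344 s.

0.34 s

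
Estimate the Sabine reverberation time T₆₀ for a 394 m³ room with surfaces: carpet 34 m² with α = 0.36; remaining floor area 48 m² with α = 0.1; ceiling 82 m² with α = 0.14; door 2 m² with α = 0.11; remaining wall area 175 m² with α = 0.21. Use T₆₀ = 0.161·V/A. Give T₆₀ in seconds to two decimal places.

Total absorption A = 34·0.36 + 48·0.1 + 82·0.14 + 2·0.11 + 175·0.21 = 65.49 m² sabins.
T₆₀ = 0.161·V/A = 0.161·394/65.49 = 0.969 s.

0.97 s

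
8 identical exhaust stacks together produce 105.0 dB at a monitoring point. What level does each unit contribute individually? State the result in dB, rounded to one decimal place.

8 equal contributions raise the level by 10·log₁₀ 8 = 9.031 dB, so each unit alone gives 105.0 − 9.031.

96.0 dB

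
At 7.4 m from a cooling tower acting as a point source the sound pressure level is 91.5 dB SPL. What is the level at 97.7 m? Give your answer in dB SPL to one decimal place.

69.1 dB SPL

Spherical spreading from a point source gives a 20·log₁₀(r₂/r₁) drop.
L₂ = 91.5 − 20·log₁₀(97.7/7.4) = 91.5 − 22.413 = 69.09 dB SPL.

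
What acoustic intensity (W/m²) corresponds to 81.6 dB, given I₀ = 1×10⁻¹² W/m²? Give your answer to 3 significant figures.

0.000145 W/m²

L = 10·log₁₀(I/I₀) ⇒ I = I₀·10^(L/10) = 10⁻¹² × 10^8.16.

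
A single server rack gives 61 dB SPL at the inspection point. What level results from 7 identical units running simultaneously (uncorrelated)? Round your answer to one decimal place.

69.5 dB SPL

L_total = L₁ + 10·log₁₀ N for N identical incoherent sources.
L_total = 61 + 10·log₁₀(7) = 61 + 8.451 = 69.45 dB SPL.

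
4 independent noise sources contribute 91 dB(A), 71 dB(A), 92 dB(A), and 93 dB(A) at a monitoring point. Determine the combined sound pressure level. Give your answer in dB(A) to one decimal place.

96.9 dB(A)

Incoherent sources combine by intensity addition: L_total = 10·log₁₀(Σ 10^(L_i/10)).
Σ 10^(L/10) = 10^(91/10) + 10^(71/10) + 10^(92/10) + 10^(93/10) = 4.852e+09.
L_total = 10·log₁₀(4.852e+09) = 96.86 dB(A).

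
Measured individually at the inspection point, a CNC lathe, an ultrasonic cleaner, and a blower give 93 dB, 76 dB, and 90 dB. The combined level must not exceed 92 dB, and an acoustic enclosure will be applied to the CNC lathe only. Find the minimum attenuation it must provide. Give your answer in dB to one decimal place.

5.6 dB

Everything except the CNC lathe sums to 10^(76/10) + 10^(90/10) = 1.040e+09 in linear terms, 90.17 dB.
The limit corresponds to 10^(92/10) = 1.585e+09; subtracting the fixed part leaves 5.451e+08 for the CNC lathe, i.e. 87.36 dB.
Required insertion loss = 93 − 87.36 = 5.64 dB.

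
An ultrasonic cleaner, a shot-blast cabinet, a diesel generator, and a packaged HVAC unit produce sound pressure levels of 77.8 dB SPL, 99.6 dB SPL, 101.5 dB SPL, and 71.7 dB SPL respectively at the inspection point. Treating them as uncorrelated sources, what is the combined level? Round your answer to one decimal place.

103.7 dB SPL

Incoherent sources combine by intensity addition: L_total = 10·log₁₀(Σ 10^(L_i/10)).
Σ 10^(L/10) = 10^(77.8/10) + 10^(99.6/10) + 10^(101.5/10) + 10^(71.7/10) = 2.332e+10.
L_total = 10·log₁₀(2.332e+10) = 103.68 dB SPL.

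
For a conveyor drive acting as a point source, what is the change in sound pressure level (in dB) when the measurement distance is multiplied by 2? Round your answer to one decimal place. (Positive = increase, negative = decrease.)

With spherical spreading the level changes by −20·log₁₀(r₂/r₁).
ΔL = −20·log₁₀(2) = -6.02 dB.

-6.0 dB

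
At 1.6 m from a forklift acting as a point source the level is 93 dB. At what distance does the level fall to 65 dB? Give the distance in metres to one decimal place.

40.2 m

The 28.0 dB drop corresponds to a distance ratio of 10^(28.0/20) for a point source.
r₂ = 1.6·10^((93−65)/20) = 1.6·10^(28.0/20) = 40.19 m.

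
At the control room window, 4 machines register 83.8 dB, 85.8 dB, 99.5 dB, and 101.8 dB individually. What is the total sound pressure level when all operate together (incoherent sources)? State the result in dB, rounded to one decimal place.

Incoherent sources combine by intensity addition: L_total = 10·log₁₀(Σ 10^(L_i/10)).
Σ 10^(L/10) = 10^(83.8/10) + 10^(85.8/10) + 10^(99.5/10) + 10^(101.8/10) = 2.467e+10.
L_total = 10·log₁₀(2.467e+10) = 103.92 dB.

103.9 dB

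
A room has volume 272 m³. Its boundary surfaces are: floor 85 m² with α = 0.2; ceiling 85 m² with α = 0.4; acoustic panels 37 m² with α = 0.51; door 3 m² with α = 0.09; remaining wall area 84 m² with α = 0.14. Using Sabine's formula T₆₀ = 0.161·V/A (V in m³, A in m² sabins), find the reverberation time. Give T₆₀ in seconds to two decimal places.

0.53 s

Summing Sᵢαᵢ: 85·0.2 + 85·0.4 + 37·0.51 + 3·0.09 + 84·0.14 = 81.90 m².
T₆₀ = 0.161·V/A = 0.161·272/81.90 = 0.535 s.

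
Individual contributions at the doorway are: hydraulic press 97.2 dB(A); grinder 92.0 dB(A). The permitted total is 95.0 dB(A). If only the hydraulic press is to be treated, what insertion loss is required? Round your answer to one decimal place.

5.2 dB

Fixed contribution from the other source: Σ 10^(L/10) = 10^(92.0/10) = 1.585e+09 (92.00 dB(A)).
To meet 95.0 dB(A) overall, the treated hydraulic press may contribute at most 10^(95.0/10) − 1.585e+09 = 1.577e+09, i.e. 91.98 dB(A).
Required insertion loss = 97.2 − 91.98 = 5.22 dB.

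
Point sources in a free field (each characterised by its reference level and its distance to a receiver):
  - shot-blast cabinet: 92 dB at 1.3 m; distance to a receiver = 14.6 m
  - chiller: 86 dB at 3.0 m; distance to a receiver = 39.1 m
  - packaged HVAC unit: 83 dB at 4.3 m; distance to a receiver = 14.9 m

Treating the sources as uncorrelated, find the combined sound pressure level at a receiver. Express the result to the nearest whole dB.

First find each source's level at the receiver (point-source: −20·log₁₀(r/r_ref)), then combine on an intensity basis.
shot-blast cabinet: 92 − 20·log₁₀(14.6/1.3) = 92 − 21.01 = 70.99 dB.
chiller: 86 − 20·log₁₀(39.1/3.0) = 86 − 22.30 = 63.70 dB.
packaged HVAC unit: 83 − 20·log₁₀(14.9/4.3) = 83 − 10.79 = 72.21 dB.
Σ 10^(L/10) = 3.153e+07 → L_total = 10·log₁₀(3.153e+07) = 74.99 dB.

75 dB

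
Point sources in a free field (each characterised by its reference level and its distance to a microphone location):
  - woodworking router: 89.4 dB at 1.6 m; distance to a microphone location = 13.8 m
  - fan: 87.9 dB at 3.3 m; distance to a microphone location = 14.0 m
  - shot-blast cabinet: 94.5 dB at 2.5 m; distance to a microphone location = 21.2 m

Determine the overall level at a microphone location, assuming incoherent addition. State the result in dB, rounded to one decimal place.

79.3 dB

Propagate each source to the receiver with L = L_ref − 20·log₁₀(r/r_ref), then add intensities.
woodworking router: 89.4 − 20·log₁₀(13.8/1.6) = 89.4 − 18.72 = 70.68 dB.
fan: 87.9 − 20·log₁₀(14.0/3.3) = 87.9 − 12.55 = 75.35 dB.
shot-blast cabinet: 94.5 − 20·log₁₀(21.2/2.5) = 94.5 − 18.57 = 75.93 dB.
Σ 10^(L/10) = 8.516e+07 → L_total = 10·log₁₀(8.516e+07) = 79.30 dB.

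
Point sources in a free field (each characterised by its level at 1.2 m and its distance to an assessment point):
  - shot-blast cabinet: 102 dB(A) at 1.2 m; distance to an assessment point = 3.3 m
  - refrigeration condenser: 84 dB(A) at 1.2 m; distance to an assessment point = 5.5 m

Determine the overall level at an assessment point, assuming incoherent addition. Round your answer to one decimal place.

First find each source's level at the receiver (point-source: −20·log₁₀(r/r_ref)), then combine on an intensity basis.
shot-blast cabinet: 102 − 20·log₁₀(3.3/1.2) = 102 − 8.79 = 93.21 dB(A).
refrigeration condenser: 84 − 20·log₁₀(5.5/1.2) = 84 − 13.22 = 70.78 dB(A).
Σ 10^(L/10) = 2.108e+09 → L_total = 10·log₁₀(2.108e+09) = 93.24 dB(A).

93.2 dB(A)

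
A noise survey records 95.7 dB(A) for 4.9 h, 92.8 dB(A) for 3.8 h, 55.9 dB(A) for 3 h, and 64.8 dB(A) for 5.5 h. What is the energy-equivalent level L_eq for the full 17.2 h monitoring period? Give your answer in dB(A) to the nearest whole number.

92 dB(A)

The energy average is taken in the linear domain: L_eq = 10·log₁₀[(Σ tᵢ·10^(Lᵢ/10))/T], T = 17.2 h.
Σ tᵢ·10^(Lᵢ/10) = 4.9·10^(95.7/10) + 3.8·10^(92.8/10) + 3·10^(55.9/10) + 5.5·10^(64.8/10) = 2.546e+10.
L_eq = 10·log₁₀(2.546e+10/17.2) = 91.70 dB(A).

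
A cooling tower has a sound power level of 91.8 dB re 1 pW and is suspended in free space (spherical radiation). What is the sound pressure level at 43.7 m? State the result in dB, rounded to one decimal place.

48.0 dB

The power spreads over a sphere of area 4π·r², so L_p = L_w − 10·log₁₀(4π·r²).
4π·r² = 2.4e+04 m², 10·log₁₀ of that is 43.802 dB.
L_p = 91.8 − 43.802 = 48.00 dB.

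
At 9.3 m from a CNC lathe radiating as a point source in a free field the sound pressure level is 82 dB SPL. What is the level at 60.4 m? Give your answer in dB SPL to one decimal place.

65.7 dB SPL

Point-source attenuation: ΔL = 20·log₁₀(r₂/r₁) = 20·log₁₀(60.4/9.3) = 16.251 dB.
L₂ = 82 − 20·log₁₀(60.4/9.3) = 82 − 16.251 = 65.75 dB SPL.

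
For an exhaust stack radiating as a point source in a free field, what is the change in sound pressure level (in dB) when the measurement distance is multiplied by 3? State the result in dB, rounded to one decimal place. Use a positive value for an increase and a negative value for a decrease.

With spherical spreading the level changes by −20·log₁₀(r₂/r₁).
ΔL = −20·log₁₀(3) = -9.54 dB.

-9.5 dB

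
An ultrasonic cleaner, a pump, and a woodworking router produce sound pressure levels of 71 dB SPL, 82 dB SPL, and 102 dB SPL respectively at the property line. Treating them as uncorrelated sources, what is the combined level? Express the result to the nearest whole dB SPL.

For uncorrelated sources the intensities add, so convert each level to linear form, sum, and take 10·log₁₀ of the total.
Σ 10^(L/10) = 10^(71/10) + 10^(82/10) + 10^(102/10) = 1.602e+10.
L_total = 10·log₁₀(1.602e+10) = 102.05 dB SPL.

102 dB SPL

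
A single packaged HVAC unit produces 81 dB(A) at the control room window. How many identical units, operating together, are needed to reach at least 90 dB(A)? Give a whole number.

8

N identical sources give L₁ + 10·log₁₀ N, so require 10·log₁₀ N ≥ 90 − 81 = 9.0 dB.
N ≥ 10^(9.0/10) = 7.943, so N = 8.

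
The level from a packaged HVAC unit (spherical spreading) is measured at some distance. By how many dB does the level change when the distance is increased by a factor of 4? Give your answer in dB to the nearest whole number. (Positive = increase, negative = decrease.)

Point-source spreading: ΔL = −20·log₁₀(r₂/r₁).
ΔL = −20·log₁₀(4) = -12.04 dB.

-12 dB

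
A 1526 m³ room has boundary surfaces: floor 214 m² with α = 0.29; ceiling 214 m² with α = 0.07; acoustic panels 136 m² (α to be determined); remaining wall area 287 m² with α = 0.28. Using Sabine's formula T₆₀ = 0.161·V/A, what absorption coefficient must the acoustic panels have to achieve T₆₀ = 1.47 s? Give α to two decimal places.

Required total absorption A = 0.161·1526/1.47 = 167.13 m².
Absorption from the other surfaces = 214·0.29 + 214·0.07 + 287·0.28 = 157.40 m², so the acoustic panels must supply 9.73 m² over 136 m².
α = 9.73/136 = 0.072.

0.07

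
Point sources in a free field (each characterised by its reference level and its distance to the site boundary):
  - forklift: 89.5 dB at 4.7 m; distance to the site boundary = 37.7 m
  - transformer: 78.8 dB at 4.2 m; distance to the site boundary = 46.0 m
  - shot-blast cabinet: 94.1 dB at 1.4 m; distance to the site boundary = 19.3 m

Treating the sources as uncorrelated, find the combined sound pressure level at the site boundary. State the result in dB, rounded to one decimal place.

74.5 dB

Apply inverse-square spreading to bring every level to the receiver, then sum 10^(L/10).
forklift: 89.5 − 20·log₁₀(37.7/4.7) = 89.5 − 18.08 = 71.42 dB.
transformer: 78.8 − 20·log₁₀(46.0/4.2) = 78.8 − 20.79 = 58.01 dB.
shot-blast cabinet: 94.1 − 20·log₁₀(19.3/1.4) = 94.1 − 22.79 = 71.31 dB.
Σ 10^(L/10) = 2.801e+07 → L_total = 10·log₁₀(2.801e+07) = 74.47 dB.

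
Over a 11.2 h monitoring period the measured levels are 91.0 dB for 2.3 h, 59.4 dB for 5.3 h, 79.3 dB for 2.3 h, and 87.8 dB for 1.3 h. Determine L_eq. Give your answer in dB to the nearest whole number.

Weight each interval's intensity by its duration and average over T = 11.2 h:
Σ tᵢ·10^(Lᵢ/10) = 2.3·10^(91.0/10) + 5.3·10^(59.4/10) + 2.3·10^(79.3/10) + 1.3·10^(87.8/10) = 3.879e+09.
L_eq = 10·log₁₀(3.879e+09/11.2) = 85.40 dB.

85 dB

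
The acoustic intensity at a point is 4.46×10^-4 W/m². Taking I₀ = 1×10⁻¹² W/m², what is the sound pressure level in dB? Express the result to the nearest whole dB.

L = 10·log₁₀(I/I₀) = 10·log₁₀(4.46×10^-4/10⁻¹²) = 10·log₁₀(4.46×10^8).
L = 10·(0.6493 + 8) = 86.49 dB.

86 dB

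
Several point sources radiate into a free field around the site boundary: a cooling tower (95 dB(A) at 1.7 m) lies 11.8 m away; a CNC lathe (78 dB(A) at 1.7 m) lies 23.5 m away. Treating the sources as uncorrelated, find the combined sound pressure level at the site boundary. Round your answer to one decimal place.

78.2 dB(A)

First find each source's level at the receiver (point-source: −20·log₁₀(r/r_ref)), then combine on an intensity basis.
cooling tower: 95 − 20·log₁₀(11.8/1.7) = 95 − 16.83 = 78.17 dB(A).
CNC lathe: 78 − 20·log₁₀(23.5/1.7) = 78 − 22.81 = 55.19 dB(A).
Σ 10^(L/10) = 6.596e+07 → L_total = 10·log₁₀(6.596e+07) = 78.19 dB(A).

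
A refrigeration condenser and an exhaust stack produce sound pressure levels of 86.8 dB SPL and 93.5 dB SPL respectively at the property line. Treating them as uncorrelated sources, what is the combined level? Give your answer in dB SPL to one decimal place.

94.3 dB SPL

Incoherent sources combine by intensity addition: L_total = 10·log₁₀(Σ 10^(L_i/10)).
Σ 10^(L/10) = 10^(86.8/10) + 10^(93.5/10) = 2.717e+09.
L_total = 10·log₁₀(2.717e+09) = 94.34 dB SPL.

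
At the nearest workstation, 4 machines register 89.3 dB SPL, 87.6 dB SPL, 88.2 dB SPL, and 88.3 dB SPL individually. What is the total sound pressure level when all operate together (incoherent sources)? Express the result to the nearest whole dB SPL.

94 dB SPL

For uncorrelated sources the intensities add, so convert each level to linear form, sum, and take 10·log₁₀ of the total.
Σ 10^(L/10) = 10^(89.3/10) + 10^(87.6/10) + 10^(88.2/10) + 10^(88.3/10) = 2.763e+09.
L_total = 10·log₁₀(2.763e+09) = 94.41 dB SPL.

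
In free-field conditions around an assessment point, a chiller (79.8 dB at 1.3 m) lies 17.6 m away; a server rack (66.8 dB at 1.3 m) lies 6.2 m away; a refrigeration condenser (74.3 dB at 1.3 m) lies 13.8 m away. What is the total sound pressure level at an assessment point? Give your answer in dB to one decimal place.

59.9 dB

First find each source's level at the receiver (point-source: −20·log₁₀(r/r_ref)), then combine on an intensity basis.
chiller: 79.8 − 20·log₁₀(17.6/1.3) = 79.8 − 22.63 = 57.17 dB.
server rack: 66.8 − 20·log₁₀(6.2/1.3) = 66.8 − 13.57 = 53.23 dB.
refrigeration condenser: 74.3 − 20·log₁₀(13.8/1.3) = 74.3 − 20.52 = 53.78 dB.
Σ 10^(L/10) = 9.703e+05 → L_total = 10·log₁₀(9.703e+05) = 59.87 dB.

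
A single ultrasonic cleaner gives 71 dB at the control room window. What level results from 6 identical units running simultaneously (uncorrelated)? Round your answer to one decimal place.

N identical incoherent sources raise the level by 10·log₁₀ N.
L_total = 71 + 10·log₁₀(6) = 71 + 7.782 = 78.78 dB.

78.8 dB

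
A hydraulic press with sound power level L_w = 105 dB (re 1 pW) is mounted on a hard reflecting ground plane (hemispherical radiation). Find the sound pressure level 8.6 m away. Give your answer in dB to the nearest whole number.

78 dB

Free-field hemispherical radiation: L_p = L_w − 10·log₁₀(2π·r²), r = 8.6 m.
2π·r² = 464.7 m², 10·log₁₀ of that is 26.672 dB.
L_p = 105 − 26.672 = 78.33 dB.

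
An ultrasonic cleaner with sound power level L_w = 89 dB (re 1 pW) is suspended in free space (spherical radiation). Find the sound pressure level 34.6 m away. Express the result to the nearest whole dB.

The power spreads over a sphere of area 4π·r², so L_p = L_w − 10·log₁₀(4π·r²).
4π·r² = 1.504e+04 m², 10·log₁₀ of that is 41.774 dB.
L_p = 89 − 41.774 = 47.23 dB.

47 dB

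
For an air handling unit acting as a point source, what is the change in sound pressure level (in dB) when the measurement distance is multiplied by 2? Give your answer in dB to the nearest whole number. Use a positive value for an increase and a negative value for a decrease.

A point source loses 6 dB per doubling of distance; generally ΔL = −20·log₁₀(r₂/r₁).
ΔL = −20·log₁₀(2) = -6.02 dB.

-6 dB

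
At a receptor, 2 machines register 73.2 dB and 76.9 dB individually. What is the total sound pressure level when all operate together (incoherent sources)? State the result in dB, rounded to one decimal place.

Incoherent sources combine by intensity addition: L_total = 10·log₁₀(Σ 10^(L_i/10)).
Σ 10^(L/10) = 10^(73.2/10) + 10^(76.9/10) = 6.987e+07.
L_total = 10·log₁₀(6.987e+07) = 78.44 dB.

78.4 dB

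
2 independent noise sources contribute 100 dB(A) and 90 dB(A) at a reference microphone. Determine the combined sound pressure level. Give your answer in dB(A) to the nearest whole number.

For uncorrelated sources the intensities add, so convert each level to linear form, sum, and take 10·log₁₀ of the total.
Σ 10^(L/10) = 10^(100/10) + 10^(90/10) = 1.100e+10.
L_total = 10·log₁₀(1.100e+10) = 100.41 dB(A).

100 dB(A)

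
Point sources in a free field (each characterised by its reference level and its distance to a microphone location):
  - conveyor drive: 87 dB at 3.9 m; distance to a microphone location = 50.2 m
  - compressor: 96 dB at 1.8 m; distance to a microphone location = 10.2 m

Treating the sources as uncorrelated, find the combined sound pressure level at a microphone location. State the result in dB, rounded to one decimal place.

Propagate each source to the receiver with L = L_ref − 20·log₁₀(r/r_ref), then add intensities.
conveyor drive: 87 − 20·log₁₀(50.2/3.9) = 87 − 22.19 = 64.81 dB.
compressor: 96 − 20·log₁₀(10.2/1.8) = 96 − 15.07 = 80.93 dB.
Σ 10^(L/10) = 1.270e+08 → L_total = 10·log₁₀(1.270e+08) = 81.04 dB.

81.0 dB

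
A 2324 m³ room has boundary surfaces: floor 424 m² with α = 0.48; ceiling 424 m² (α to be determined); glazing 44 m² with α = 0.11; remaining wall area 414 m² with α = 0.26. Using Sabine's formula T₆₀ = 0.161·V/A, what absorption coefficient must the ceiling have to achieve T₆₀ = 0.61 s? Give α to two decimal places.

0.70

A = 0.161·V/T₆₀ = 0.161·2324/0.61 = 613.38 m² sabins.
Absorption from the other surfaces = 424·0.48 + 44·0.11 + 414·0.26 = 316.00 m², so the ceiling must supply 297.38 m² over 424 m².
α = 297.38/424 = 0.701.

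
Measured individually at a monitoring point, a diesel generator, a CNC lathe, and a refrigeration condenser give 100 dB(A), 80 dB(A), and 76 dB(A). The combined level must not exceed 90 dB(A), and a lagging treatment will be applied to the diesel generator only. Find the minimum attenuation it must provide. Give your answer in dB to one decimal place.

10.7 dB

Everything except the diesel generator sums to 10^(80/10) + 10^(76/10) = 1.398e+08 in linear terms, 81.46 dB(A).
To meet 90 dB(A) overall, the treated diesel generator may contribute at most 10^(90/10) − 1.398e+08 = 8.602e+08, i.e. 89.35 dB(A).
So the diesel generator must be reduced from 100 to 89.35 dB(A): IL = 10.65 dB.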